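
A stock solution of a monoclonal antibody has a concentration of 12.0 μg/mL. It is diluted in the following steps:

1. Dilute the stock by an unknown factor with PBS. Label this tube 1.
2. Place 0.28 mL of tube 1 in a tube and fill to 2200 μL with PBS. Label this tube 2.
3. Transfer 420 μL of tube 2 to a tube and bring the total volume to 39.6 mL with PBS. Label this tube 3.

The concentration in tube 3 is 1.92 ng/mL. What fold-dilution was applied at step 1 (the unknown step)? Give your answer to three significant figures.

Step 1: unknown factor x
Step 2: 0.28 mL brought to 2200 μL → factor 2.2/0.28 = 7.8571
Step 3: 420 μL brought to 39.6 mL → factor 39600/420 = 94.286
Product of known-step factors = 740.82
Overall factor = 12.0 μg/mL / (1.92 ng/mL) = 6250
x = 6250 / 740.82 = 8.44

8.44-fold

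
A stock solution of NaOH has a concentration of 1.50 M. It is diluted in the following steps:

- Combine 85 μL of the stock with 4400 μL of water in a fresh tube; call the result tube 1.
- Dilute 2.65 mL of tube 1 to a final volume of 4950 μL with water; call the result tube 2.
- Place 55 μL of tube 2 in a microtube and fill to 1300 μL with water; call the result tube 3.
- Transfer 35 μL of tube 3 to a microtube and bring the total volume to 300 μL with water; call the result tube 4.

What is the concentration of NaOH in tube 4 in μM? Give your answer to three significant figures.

75.1 μM

Step 1: 85 μL + 4400 μL = 4485 μL total → factor 4485/85 = 52.765
Step 2: 2.65 mL brought to 4950 μL → factor 4.95/2.65 = 1.8679
Step 3: 55 μL brought to 1300 μL → factor 1300/55 = 23.636
Step 4: 35 μL brought to 300 μL → factor 300/35 = 8.5714
Overall dilution factor = 52.765 × 1.8679 × 23.636 × 8.5714 = 19968
Final = 1.50 M / 19968 = 7.512 × 10^-5 M = 75.1 μM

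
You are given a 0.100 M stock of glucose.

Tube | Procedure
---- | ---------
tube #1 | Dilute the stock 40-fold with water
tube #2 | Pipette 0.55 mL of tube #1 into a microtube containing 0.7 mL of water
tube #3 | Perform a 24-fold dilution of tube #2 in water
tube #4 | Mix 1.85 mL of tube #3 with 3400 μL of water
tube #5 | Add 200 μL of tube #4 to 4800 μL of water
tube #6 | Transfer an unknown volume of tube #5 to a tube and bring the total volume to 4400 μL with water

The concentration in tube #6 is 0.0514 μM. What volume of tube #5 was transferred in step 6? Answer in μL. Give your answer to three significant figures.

Step 1: 40-fold → factor 40
Step 2: 0.55 mL + 0.7 mL = 1.25 mL total → factor 1.25/0.55 = 2.2727
Step 3: 24-fold → factor 24
Step 4: 1.85 mL + 3400 μL = 5.25 mL total → factor 5.25/1.85 = 2.8378
Step 5: 200 μL + 4800 μL = 5000 μL total → factor 5000/200 = 25
Step 6: v brought to 4400 μL → factor = 4400 μL/v
Product of known-step factors = 1.5479 × 10^5
Overall factor = 0.100 M / (0.0514 μM) = 1.9455 × 10^6
Step-6 factor = 1.9455 × 10^6 / 1.5479 × 10^5 = 12.569
v = 4400 μL / 12.569 = 350 μL

350 μL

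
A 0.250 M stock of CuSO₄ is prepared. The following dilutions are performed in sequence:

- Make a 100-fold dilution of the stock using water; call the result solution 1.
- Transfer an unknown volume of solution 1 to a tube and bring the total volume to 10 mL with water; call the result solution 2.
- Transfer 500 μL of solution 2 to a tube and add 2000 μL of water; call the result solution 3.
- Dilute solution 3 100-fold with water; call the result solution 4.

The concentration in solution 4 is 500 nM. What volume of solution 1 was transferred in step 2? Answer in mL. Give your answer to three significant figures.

Step 1: 100-fold → factor 100
Step 2: v brought to 10 mL → factor = 10 mL/v
Step 3: 500 μL + 2000 μL = 2500 μL total → factor 2500/500 = 5
Step 4: 100-fold → factor 100
Product of known-step factors = 50000
Overall factor = 0.250 M / (500 nM) = 5 × 10^5
Step-2 factor = 5 × 10^5 / 50000 = 10
v = 10 mL / 10 = 1.00 mL

1.00 mL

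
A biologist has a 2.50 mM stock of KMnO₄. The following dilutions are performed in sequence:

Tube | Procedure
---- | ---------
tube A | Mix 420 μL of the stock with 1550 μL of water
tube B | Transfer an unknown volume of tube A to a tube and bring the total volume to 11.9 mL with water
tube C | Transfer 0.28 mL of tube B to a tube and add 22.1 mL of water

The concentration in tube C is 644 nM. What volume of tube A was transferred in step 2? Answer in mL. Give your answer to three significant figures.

1.15 mL

Step 1: 420 μL + 1550 μL = 1970 μL total → factor 1970/420 = 4.6905
Step 2: v brought to 11.9 mL → factor = 11.9 mL/v
Step 3: 0.28 mL + 22.1 mL = 22.38 mL total → factor 22.38/0.28 = 79.929
Product of known-step factors = 374.9
Overall factor = 2.50 mM / (644 nM) = 3882
Step-2 factor = 3882 / 374.9 = 10.355
v = 11.9 mL / 10.355 = 1.15 mL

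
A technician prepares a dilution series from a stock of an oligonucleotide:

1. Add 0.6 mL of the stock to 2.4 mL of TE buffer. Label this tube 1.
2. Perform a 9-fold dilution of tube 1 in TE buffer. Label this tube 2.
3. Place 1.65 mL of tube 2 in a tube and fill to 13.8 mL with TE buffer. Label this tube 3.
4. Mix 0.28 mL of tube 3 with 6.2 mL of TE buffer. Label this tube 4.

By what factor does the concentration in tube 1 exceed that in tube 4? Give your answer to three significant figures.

Step 1: 0.6 mL + 2.4 mL = 3 mL total → factor 3/0.6 = 5
Step 2: 9-fold → factor 9
Step 3: 1.65 mL brought to 13.8 mL → factor 13.8/1.65 = 8.3636
Step 4: 0.28 mL + 6.2 mL = 6.48 mL total → factor 6.48/0.28 = 23.143
Dilution factor to tube 1 = 5; to tube 4 = 8710.1
[tube 1]/[tube 4] = (factor to tube 4)/(factor to tube 1) = 8710.1/5 = 1.74 × 10^3

1.74 × 10^3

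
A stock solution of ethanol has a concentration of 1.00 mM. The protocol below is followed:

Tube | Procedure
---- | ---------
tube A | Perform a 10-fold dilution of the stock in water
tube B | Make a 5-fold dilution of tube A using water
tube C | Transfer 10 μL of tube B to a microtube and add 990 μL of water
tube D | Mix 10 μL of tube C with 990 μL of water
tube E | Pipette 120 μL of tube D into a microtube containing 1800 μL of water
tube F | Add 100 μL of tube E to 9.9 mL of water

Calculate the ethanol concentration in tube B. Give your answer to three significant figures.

0.0200 mM

Step 1: 10-fold → factor 10
Step 2: 5-fold → factor 5
Dilution factor through tube B = 10 × 5 = 50
[tube B] = 1.00 mM / 50 = 0.0200 mM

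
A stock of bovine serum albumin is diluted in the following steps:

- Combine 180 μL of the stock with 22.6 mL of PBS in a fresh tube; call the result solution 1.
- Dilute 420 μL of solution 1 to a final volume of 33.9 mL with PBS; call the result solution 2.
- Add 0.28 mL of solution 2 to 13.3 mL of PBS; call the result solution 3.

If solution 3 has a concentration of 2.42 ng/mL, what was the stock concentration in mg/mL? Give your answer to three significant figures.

Step 1: 180 μL + 22.6 mL = 22780 μL total → factor 22780/180 = 126.56
Step 2: 420 μL brought to 33.9 mL → factor 33900/420 = 80.714
Step 3: 0.28 mL + 13.3 mL = 13.58 mL total → factor 13.58/0.28 = 48.5
Overall dilution factor = 126.56 × 80.714 × 48.5 = 4.9542 × 10^5
Stock = 2.42 ng/mL × 4.9542 × 10^5 = 1.199 × 10^6 ng/mL = 1.20 mg/mL

1.20 mg/mL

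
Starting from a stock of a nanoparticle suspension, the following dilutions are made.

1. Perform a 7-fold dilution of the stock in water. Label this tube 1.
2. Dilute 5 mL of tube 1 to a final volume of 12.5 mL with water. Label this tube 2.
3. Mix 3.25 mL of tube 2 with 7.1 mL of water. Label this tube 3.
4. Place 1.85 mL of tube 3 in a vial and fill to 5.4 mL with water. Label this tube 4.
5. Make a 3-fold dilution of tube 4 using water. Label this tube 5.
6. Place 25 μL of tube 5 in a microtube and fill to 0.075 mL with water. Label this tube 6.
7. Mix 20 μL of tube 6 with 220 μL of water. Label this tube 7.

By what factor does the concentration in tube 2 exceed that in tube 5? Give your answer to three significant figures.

Step 1: 7-fold → factor 7
Step 2: 5 mL brought to 12.5 mL → factor 12.5/5 = 2.5
Step 3: 3.25 mL + 7.1 mL = 10.35 mL total → factor 10.35/3.25 = 3.1846
Step 4: 1.85 mL brought to 5.4 mL → factor 5.4/1.85 = 2.9189
Step 5: 3-fold → factor 3
Dilution factor to tube 2 = 17.5; to tube 5 = 488.02
[tube 2]/[tube 5] = (factor to tube 5)/(factor to tube 2) = 488.02/17.5 = 27.9

27.9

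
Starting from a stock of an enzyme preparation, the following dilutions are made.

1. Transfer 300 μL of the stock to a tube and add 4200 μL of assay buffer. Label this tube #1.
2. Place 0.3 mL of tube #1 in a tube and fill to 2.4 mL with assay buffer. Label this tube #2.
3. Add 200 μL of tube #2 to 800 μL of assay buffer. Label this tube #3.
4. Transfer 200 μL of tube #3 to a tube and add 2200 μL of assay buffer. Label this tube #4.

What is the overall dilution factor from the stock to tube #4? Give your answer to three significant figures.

Step 1: 300 μL + 4200 μL = 4500 μL total → factor 4500/300 = 15
Step 2: 0.3 mL brought to 2.4 mL → factor 2.4/0.3 = 8
Step 3: 200 μL + 800 μL = 1000 μL total → factor 1000/200 = 5
Step 4: 200 μL + 2200 μL = 2400 μL total → factor 2400/200 = 12
Overall dilution factor = 15 × 8 × 5 × 12 = 7200

7.20 × 10^3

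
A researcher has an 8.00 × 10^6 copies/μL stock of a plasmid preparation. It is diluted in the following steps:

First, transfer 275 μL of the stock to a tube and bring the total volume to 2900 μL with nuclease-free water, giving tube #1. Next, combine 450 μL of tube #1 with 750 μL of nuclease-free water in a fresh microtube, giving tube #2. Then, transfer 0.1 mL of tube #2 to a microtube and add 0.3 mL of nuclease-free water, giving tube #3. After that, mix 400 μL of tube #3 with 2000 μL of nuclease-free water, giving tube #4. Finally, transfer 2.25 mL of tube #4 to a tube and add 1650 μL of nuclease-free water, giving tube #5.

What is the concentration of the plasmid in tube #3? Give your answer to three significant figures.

Step 1: 275 μL brought to 2900 μL → factor 2900/275 = 10.545
Step 2: 450 μL + 750 μL = 1200 μL total → factor 1200/450 = 2.6667
Step 3: 0.1 mL + 0.3 mL = 0.4 mL total → factor 0.4/0.1 = 4
Dilution factor through tube #3 = 10.545 × 2.6667 × 4 = 112.48
[tube #3] = 8.00 × 10^6 copies/μL / 112.48 = 7.11 × 10^4 copies/μL

7.11 × 10^4 copies/μL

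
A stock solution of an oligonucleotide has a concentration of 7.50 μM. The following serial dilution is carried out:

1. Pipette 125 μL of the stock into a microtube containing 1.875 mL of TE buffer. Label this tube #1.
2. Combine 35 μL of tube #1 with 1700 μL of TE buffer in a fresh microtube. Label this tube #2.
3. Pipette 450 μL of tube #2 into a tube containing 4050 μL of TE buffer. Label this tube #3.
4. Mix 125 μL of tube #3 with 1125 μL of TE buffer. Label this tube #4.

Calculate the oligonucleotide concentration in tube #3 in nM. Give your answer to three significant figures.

0.946 nM

Step 1: 125 μL + 1.875 mL = 2000 μL total → factor 2000/125 = 16
Step 2: 35 μL + 1700 μL = 1735 μL total → factor 1735/35 = 49.571
Step 3: 450 μL + 4050 μL = 4500 μL total → factor 4500/450 = 10
Dilution factor through tube #3 = 16 × 49.571 × 10 = 7931.4
[tube #3] = 7.50 μM / 7931.4 = 0.0009456 μM = 0.946 nM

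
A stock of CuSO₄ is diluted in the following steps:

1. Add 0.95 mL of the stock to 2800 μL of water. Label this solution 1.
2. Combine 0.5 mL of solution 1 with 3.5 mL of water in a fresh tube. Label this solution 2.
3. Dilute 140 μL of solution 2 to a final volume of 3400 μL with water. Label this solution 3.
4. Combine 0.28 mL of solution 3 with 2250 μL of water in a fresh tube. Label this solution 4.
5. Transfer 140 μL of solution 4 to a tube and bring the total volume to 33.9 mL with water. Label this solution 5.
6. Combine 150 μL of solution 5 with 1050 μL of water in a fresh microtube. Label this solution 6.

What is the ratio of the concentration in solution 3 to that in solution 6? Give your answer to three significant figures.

1.75 × 10^4

Step 1: 0.95 mL + 2800 μL = 3.75 mL total → factor 3.75/0.95 = 3.9474
Step 2: 0.5 mL + 3.5 mL = 4 mL total → factor 4/0.5 = 8
Step 3: 140 μL brought to 3400 μL → factor 3400/140 = 24.286
Step 4: 0.28 mL + 2250 μL = 2.53 mL total → factor 2.53/0.28 = 9.0357
Step 5: 140 μL brought to 33.9 mL → factor 33900/140 = 242.14
Step 6: 150 μL + 1050 μL = 1200 μL total → factor 1200/150 = 8
Dilution factor to solution 3 = 766.92; to solution 6 = 1.3424 × 10^7
[solution 3]/[solution 6] = (factor to solution 6)/(factor to solution 3) = 1.3424 × 10^7/766.92 = 1.75 × 10^4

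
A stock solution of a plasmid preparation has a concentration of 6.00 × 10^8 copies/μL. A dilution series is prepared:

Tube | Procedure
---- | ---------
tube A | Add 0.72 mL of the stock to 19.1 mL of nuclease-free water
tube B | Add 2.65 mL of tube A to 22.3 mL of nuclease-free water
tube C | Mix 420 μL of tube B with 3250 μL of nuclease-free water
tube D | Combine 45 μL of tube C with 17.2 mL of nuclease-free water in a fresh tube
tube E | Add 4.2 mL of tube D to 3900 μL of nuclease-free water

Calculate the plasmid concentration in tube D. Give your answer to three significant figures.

Step 1: 0.72 mL + 19.1 mL = 19.82 mL total → factor 19.82/0.72 = 27.528
Step 2: 2.65 mL + 22.3 mL = 24.95 mL total → factor 24.95/2.65 = 9.4151
Step 3: 420 μL + 3250 μL = 3670 μL total → factor 3670/420 = 8.7381
Step 4: 45 μL + 17.2 mL = 17245 μL total → factor 17245/45 = 383.22
Dilution factor through tube D = 27.528 × 9.4151 × 8.7381 × 383.22 = 8.6789 × 10^5
[tube D] = 6.00 × 10^8 copies/μL / 8.6789 × 10^5 = 691 copies/μL

691 copies/μL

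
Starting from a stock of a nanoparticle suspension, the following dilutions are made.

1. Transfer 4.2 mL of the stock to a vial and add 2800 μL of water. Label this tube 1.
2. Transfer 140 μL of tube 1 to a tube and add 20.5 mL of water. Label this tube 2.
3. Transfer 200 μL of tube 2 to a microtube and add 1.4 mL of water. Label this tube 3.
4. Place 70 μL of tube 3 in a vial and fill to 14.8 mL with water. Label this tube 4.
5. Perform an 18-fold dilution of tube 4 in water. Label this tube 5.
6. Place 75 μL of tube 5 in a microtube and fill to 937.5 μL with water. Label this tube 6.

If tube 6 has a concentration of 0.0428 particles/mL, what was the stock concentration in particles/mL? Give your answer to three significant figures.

Step 1: 4.2 mL + 2800 μL = 7 mL total → factor 7/4.2 = 1.6667
Step 2: 140 μL + 20.5 mL = 20640 μL total → factor 20640/140 = 147.43
Step 3: 200 μL + 1.4 mL = 1600 μL total → factor 1600/200 = 8
Step 4: 70 μL brought to 14.8 mL → factor 14800/70 = 211.43
Step 5: 18-fold → factor 18
Step 6: 75 μL brought to 937.5 μL → factor 937.5/75 = 12.5
Overall dilution factor = 1.6667 × 147.43 × 8 × 211.43 × 18 × 12.5 = 9.3512 × 10^7
Stock = 0.0428 particles/mL × 9.3512 × 10^7 = 4.00 × 10^6 particles/mL

4.00 × 10^6 particles/mL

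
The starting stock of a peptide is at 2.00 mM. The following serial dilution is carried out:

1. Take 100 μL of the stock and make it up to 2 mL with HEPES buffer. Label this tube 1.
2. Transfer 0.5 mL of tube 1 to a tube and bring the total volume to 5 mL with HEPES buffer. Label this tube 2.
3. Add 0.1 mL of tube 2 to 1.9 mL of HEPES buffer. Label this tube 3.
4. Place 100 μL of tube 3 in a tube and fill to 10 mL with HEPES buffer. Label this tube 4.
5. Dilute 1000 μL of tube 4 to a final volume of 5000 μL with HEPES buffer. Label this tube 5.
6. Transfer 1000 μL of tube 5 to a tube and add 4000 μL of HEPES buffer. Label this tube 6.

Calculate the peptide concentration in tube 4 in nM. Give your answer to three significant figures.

5.00 nM

Step 1: 100 μL brought to 2 mL → factor 2000/100 = 20
Step 2: 0.5 mL brought to 5 mL → factor 5/0.5 = 10
Step 3: 0.1 mL + 1.9 mL = 2 mL total → factor 2/0.1 = 20
Step 4: 100 μL brought to 10 mL → factor 10000/100 = 100
Dilution factor through tube 4 = 20 × 10 × 20 × 100 = 4 × 10^5
[tube 4] = 2.00 mM / 4 × 10^5 = 5.000 × 10^-6 mM = 5.00 nM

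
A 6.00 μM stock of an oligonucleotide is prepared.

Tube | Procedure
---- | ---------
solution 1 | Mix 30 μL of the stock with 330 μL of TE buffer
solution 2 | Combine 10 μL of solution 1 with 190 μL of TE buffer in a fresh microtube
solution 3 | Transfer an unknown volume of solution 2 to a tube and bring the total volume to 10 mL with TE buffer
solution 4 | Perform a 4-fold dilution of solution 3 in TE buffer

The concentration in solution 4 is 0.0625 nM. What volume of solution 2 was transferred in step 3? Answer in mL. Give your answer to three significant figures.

0.100 mL

Step 1: 30 μL + 330 μL = 360 μL total → factor 360/30 = 12
Step 2: 10 μL + 190 μL = 200 μL total → factor 200/10 = 20
Step 3: v brought to 10 mL → factor = 10 mL/v
Step 4: 4-fold → factor 4
Product of known-step factors = 960
Overall factor = 6.00 μM / (0.0625 nM) = 96000
Step-3 factor = 96000 / 960 = 100
v = 10 mL / 100 = 0.100 mL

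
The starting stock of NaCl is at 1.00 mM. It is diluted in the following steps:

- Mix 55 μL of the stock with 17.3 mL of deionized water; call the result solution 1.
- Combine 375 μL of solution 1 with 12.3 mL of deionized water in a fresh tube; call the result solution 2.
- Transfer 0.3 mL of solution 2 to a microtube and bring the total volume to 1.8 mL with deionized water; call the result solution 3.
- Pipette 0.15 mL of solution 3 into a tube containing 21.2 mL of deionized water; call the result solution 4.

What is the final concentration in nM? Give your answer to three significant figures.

0.110 nM

Step 1: 55 μL + 17.3 mL = 17355 μL total → factor 17355/55 = 315.55
Step 2: 375 μL + 12.3 mL = 12675 μL total → factor 12675/375 = 33.8
Step 3: 0.3 mL brought to 1.8 mL → factor 1.8/0.3 = 6
Step 4: 0.15 mL + 21.2 mL = 21.35 mL total → factor 21.35/0.15 = 142.33
Overall dilution factor = 315.55 × 33.8 × 6 × 142.33 = 9.1083 × 10^6
Final = 1.00 mM / 9.1083 × 10^6 = 1.098 × 10^-7 mM = 0.110 nM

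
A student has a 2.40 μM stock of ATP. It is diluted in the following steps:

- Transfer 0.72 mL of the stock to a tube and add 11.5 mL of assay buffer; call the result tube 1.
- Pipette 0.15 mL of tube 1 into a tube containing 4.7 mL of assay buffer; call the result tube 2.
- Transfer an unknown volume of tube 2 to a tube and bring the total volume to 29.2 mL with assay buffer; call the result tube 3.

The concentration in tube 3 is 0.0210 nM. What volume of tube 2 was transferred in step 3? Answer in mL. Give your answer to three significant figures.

Step 1: 0.72 mL + 11.5 mL = 12.22 mL total → factor 12.22/0.72 = 16.972
Step 2: 0.15 mL + 4.7 mL = 4.85 mL total → factor 4.85/0.15 = 32.333
Step 3: v brought to 29.2 mL → factor = 29.2 mL/v
Product of known-step factors = 548.77
Overall factor = 2.40 μM / (0.0210 nM) = 1.1429 × 10^5
Step-3 factor = 1.1429 × 10^5 / 548.77 = 208.26
v = 29.2 mL / 208.26 = 0.140 mL

0.140 mL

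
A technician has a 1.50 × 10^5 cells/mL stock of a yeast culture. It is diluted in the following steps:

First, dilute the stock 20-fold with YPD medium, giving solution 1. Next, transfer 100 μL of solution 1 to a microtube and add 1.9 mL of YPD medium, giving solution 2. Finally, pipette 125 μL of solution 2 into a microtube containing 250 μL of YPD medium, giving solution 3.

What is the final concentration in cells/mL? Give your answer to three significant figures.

Step 1: 20-fold → factor 20
Step 2: 100 μL + 1.9 mL = 2000 μL total → factor 2000/100 = 20
Step 3: 125 μL + 250 μL = 375 μL total → factor 375/125 = 3
Overall dilution factor = 20 × 20 × 3 = 1200
Final = 1.50 × 10^5 cells/mL / 1200 = 125 cells/mL

125 cells/mL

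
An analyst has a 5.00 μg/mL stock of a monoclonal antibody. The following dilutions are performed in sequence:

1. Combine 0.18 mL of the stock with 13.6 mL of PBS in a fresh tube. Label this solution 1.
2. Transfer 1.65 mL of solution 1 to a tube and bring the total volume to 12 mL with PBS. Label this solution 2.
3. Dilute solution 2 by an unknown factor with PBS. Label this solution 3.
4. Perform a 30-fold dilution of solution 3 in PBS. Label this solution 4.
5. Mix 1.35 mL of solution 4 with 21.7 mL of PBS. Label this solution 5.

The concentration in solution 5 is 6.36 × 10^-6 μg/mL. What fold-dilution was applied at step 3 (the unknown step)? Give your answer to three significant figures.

2.76-fold

Step 1: 0.18 mL + 13.6 mL = 13.78 mL total → factor 13.78/0.18 = 76.556
Step 2: 1.65 mL brought to 12 mL → factor 12/1.65 = 7.2727
Step 3: unknown factor x
Step 4: 30-fold → factor 30
Step 5: 1.35 mL + 21.7 mL = 23.05 mL total → factor 23.05/1.35 = 17.074
Product of known-step factors = 2.8519 × 10^5
Overall factor = 5.00 μg/mL / (6.36 × 10^-6 μg/mL) = 7.8616 × 10^5
x = 7.8616 × 10^5 / 2.8519 × 10^5 = 2.76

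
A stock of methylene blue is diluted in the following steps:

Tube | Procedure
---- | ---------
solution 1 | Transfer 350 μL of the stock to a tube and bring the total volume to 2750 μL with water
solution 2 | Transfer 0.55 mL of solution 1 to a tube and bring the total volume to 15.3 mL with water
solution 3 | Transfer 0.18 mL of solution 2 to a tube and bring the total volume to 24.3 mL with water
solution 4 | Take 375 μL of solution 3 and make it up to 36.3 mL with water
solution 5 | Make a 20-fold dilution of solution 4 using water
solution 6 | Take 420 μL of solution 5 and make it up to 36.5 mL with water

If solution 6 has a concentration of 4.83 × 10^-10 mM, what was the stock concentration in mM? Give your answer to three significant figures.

2.40 mM

Step 1: 350 μL brought to 2750 μL → factor 2750/350 = 7.8571
Step 2: 0.55 mL brought to 15.3 mL → factor 15.3/0.55 = 27.818
Step 3: 0.18 mL brought to 24.3 mL → factor 24.3/0.18 = 135
Step 4: 375 μL brought to 36.3 mL → factor 36300/375 = 96.8
Step 5: 20-fold → factor 20
Step 6: 420 μL brought to 36.5 mL → factor 36500/420 = 86.905
Overall dilution factor = 7.8571 × 27.818 × 135 × 96.8 × 20 × 86.905 = 4.9645 × 10^9
Stock = 4.83 × 10^-10 mM × 4.9645 × 10^9 = 2.40 mM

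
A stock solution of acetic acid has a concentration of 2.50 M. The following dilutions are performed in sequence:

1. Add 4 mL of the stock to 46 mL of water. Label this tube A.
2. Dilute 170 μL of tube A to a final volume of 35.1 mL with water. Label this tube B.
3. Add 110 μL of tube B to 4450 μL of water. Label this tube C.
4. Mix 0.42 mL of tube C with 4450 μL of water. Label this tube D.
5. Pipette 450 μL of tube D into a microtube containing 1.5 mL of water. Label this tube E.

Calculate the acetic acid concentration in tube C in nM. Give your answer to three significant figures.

Step 1: 4 mL + 46 mL = 50 mL total → factor 50/4 = 12.5
Step 2: 170 μL brought to 35.1 mL → factor 35100/170 = 206.47
Step 3: 110 μL + 4450 μL = 4560 μL total → factor 4560/110 = 41.455
Dilution factor through tube C = 12.5 × 206.47 × 41.455 = 1.0699 × 10^5
[tube C] = 2.50 M / 1.0699 × 10^5 = 2.337 × 10^-5 M = 2.34 × 10^4 nM

2.34 × 10^4 nM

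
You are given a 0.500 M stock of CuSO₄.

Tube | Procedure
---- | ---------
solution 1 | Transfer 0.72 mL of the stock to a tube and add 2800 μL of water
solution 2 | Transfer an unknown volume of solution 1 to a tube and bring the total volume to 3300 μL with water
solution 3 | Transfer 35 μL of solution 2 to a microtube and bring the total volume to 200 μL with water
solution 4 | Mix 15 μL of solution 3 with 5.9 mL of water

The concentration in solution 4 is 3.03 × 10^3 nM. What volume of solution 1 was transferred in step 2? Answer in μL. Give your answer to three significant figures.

Step 1: 0.72 mL + 2800 μL = 3.52 mL total → factor 3.52/0.72 = 4.8889
Step 2: v brought to 3300 μL → factor = 3300 μL/v
Step 3: 35 μL brought to 200 μL → factor 200/35 = 5.7143
Step 4: 15 μL + 5.9 mL = 5915 μL total → factor 5915/15 = 394.33
Product of known-step factors = 11016
Overall factor = 0.500 M / (3.03 × 10^3 nM) = 1.6502 × 10^5
Step-2 factor = 1.6502 × 10^5 / 11016 = 14.979
v = 3300 μL / 14.979 = 220 μL

220 μL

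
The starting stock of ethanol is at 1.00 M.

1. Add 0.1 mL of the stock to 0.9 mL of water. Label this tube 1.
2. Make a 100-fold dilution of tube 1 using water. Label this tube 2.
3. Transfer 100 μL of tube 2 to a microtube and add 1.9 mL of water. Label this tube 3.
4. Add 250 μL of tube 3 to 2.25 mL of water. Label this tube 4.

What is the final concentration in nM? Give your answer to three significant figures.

Step 1: 0.1 mL + 0.9 mL = 1 mL total → factor 1/0.1 = 10
Step 2: 100-fold → factor 100
Step 3: 100 μL + 1.9 mL = 2000 μL total → factor 2000/100 = 20
Step 4: 250 μL + 2.25 mL = 2500 μL total → factor 2500/250 = 10
Overall dilution factor = 10 × 100 × 20 × 10 = 2 × 10^5
Final = 1.00 M / 2 × 10^5 = 5.000 × 10^-6 M = 5.00 × 10^3 nM

5.00 × 10^3 nM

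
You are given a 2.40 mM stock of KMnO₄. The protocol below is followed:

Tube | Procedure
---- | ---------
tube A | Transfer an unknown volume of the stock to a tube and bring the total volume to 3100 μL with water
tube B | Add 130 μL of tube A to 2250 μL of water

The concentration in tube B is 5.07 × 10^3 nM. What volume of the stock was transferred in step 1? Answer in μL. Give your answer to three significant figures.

120 μL

Step 1: v brought to 3100 μL → factor = 3100 μL/v
Step 2: 130 μL + 2250 μL = 2380 μL total → factor 2380/130 = 18.308
Product of known-step factors = 18.308
Overall factor = 2.40 mM / (5.07 × 10^3 nM) = 473.37
Step-1 factor = 473.37 / 18.308 = 25.856
v = 3100 μL / 25.856 = 120 μL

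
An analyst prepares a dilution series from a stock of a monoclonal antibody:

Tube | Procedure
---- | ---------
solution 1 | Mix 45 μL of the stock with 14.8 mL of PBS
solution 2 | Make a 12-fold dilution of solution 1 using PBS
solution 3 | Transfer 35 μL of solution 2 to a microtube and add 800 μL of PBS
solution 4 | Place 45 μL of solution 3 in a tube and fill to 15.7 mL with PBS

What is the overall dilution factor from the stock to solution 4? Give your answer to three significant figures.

Step 1: 45 μL + 14.8 mL = 14845 μL total → factor 14845/45 = 329.89
Step 2: 12-fold → factor 12
Step 3: 35 μL + 800 μL = 835 μL total → factor 835/35 = 23.857
Step 4: 45 μL brought to 15.7 mL → factor 15700/45 = 348.89
Overall dilution factor = 329.89 × 12 × 23.857 × 348.89 = 3.295 × 10^7

3.29 × 10^7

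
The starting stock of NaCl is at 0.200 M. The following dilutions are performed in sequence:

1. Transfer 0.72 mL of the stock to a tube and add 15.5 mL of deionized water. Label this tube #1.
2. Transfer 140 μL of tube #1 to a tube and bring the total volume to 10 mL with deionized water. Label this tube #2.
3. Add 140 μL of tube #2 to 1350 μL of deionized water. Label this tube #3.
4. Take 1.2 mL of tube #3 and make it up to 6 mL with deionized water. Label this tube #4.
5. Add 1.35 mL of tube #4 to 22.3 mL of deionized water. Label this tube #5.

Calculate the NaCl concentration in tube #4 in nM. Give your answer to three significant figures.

2.34 × 10^3 nM

Step 1: 0.72 mL + 15.5 mL = 16.22 mL total → factor 16.22/0.72 = 22.528
Step 2: 140 μL brought to 10 mL → factor 10000/140 = 71.429
Step 3: 140 μL + 1350 μL = 1490 μL total → factor 1490/140 = 10.643
Step 4: 1.2 mL brought to 6 mL → factor 6/1.2 = 5
Dilution factor through tube #4 = 22.528 × 71.429 × 10.643 × 5 = 85629
[tube #4] = 0.200 M / 85629 = 2.336 × 10^-6 M = 2.34 × 10^3 nM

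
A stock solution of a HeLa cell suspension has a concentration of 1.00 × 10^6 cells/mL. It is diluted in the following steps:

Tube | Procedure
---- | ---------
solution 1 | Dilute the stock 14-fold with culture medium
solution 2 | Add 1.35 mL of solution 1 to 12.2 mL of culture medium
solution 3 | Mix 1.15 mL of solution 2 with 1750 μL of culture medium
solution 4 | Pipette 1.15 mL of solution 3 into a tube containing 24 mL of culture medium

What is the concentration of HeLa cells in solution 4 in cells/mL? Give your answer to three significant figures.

129 cells/mL

Step 1: 14-fold → factor 14
Step 2: 1.35 mL + 12.2 mL = 13.55 mL total → factor 13.55/1.35 = 10.037
Step 3: 1.15 mL + 1750 μL = 2.9 mL total → factor 2.9/1.15 = 2.5217
Step 4: 1.15 mL + 24 mL = 25.15 mL total → factor 25.15/1.15 = 21.87
Overall dilution factor = 14 × 10.037 × 2.5217 × 21.87 = 7749.5
Final = 1.00 × 10^6 cells/mL / 7749.5 = 129 cells/mL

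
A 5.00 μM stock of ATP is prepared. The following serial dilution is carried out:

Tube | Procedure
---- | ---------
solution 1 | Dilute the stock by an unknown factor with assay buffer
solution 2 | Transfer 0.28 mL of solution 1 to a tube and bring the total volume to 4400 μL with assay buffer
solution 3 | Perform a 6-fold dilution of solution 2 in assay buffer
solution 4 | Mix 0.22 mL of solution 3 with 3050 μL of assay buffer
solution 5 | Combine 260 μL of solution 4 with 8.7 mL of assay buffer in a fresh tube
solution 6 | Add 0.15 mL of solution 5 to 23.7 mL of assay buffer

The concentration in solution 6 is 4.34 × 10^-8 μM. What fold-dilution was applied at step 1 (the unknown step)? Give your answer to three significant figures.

15.0-fold

Step 1: unknown factor x
Step 2: 0.28 mL brought to 4400 μL → factor 4.4/0.28 = 15.714
Step 3: 6-fold → factor 6
Step 4: 0.22 mL + 3050 μL = 3.27 mL total → factor 3.27/0.22 = 14.864
Step 5: 260 μL + 8.7 mL = 8960 μL total → factor 8960/260 = 34.462
Step 6: 0.15 mL + 23.7 mL = 23.85 mL total → factor 23.85/0.15 = 159
Product of known-step factors = 7.679 × 10^6
Overall factor = 5.00 μM / (4.34 × 10^-8 μM) = 1.1521 × 10^8
x = 1.1521 × 10^8 / 7.679 × 10^6 = 15.0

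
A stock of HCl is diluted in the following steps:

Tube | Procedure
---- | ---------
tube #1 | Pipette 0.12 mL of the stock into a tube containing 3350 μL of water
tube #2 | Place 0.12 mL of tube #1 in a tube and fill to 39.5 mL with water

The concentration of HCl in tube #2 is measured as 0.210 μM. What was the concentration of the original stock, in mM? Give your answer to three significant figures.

2.00 mM

Step 1: 0.12 mL + 3350 μL = 3.47 mL total → factor 3.47/0.12 = 28.917
Step 2: 0.12 mL brought to 39.5 mL → factor 39.5/0.12 = 329.17
Overall dilution factor = 28.917 × 329.17 = 9518.4
Stock = 0.210 μM × 9518.4 = 1999 μM = 2.00 mM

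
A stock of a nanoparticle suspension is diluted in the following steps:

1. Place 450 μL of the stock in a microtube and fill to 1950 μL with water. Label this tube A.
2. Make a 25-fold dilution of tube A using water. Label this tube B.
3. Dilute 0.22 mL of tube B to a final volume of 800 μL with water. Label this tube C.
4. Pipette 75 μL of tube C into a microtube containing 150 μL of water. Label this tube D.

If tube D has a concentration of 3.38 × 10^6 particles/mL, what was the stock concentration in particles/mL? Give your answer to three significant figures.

3.99 × 10^9 particles/mL

Step 1: 450 μL brought to 1950 μL → factor 1950/450 = 4.3333
Step 2: 25-fold → factor 25
Step 3: 0.22 mL brought to 800 μL → factor 0.8/0.22 = 3.6364
Step 4: 75 μL + 150 μL = 225 μL total → factor 225/75 = 3
Overall dilution factor = 4.3333 × 25 × 3.6364 × 3 = 1181.8
Stock = 3.38 × 10^6 particles/mL × 1181.8 = 3.99 × 10^9 particles/mL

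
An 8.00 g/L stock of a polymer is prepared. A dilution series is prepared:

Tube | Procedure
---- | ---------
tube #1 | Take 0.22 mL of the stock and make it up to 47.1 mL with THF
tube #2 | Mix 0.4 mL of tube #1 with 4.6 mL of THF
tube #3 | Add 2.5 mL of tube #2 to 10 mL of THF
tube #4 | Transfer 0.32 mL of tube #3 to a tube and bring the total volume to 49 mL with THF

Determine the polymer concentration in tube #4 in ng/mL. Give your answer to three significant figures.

3.90 ng/mL

Step 1: 0.22 mL brought to 47.1 mL → factor 47.1/0.22 = 214.09
Step 2: 0.4 mL + 4.6 mL = 5 mL total → factor 5/0.4 = 12.5
Step 3: 2.5 mL + 10 mL = 12.5 mL total → factor 12.5/2.5 = 5
Step 4: 0.32 mL brought to 49 mL → factor 49/0.32 = 153.12
Overall dilution factor = 214.09 × 12.5 × 5 × 153.12 = 2.0489 × 10^6
Final = 8.00 g/L / 2.0489 × 10^6 = 3.905 × 10^-6 g/L = 3.90 ng/mL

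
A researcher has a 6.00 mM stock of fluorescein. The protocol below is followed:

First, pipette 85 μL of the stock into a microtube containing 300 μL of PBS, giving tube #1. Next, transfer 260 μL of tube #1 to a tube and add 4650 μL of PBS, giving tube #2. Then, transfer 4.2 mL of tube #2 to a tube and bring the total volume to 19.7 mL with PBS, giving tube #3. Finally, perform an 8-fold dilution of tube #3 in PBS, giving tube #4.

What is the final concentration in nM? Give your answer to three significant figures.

Step 1: 85 μL + 300 μL = 385 μL total → factor 385/85 = 4.5294
Step 2: 260 μL + 4650 μL = 4910 μL total → factor 4910/260 = 18.885
Step 3: 4.2 mL brought to 19.7 mL → factor 19.7/4.2 = 4.6905
Step 4: 8-fold → factor 8
Overall dilution factor = 4.5294 × 18.885 × 4.6905 × 8 = 3209.6
Final = 6.00 mM / 3209.6 = 0.001869 mM = 1.87 × 10^3 nM

1.87 × 10^3 nM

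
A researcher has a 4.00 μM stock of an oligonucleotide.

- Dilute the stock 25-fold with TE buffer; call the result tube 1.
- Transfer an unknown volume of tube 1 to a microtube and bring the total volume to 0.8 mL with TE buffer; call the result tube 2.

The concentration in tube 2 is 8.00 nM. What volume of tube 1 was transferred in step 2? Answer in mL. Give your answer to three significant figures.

Step 1: 25-fold → factor 25
Step 2: v brought to 0.8 mL → factor = 0.8 mL/v
Product of known-step factors = 25
Overall factor = 4.00 μM / (8.00 nM) = 500
Step-2 factor = 500 / 25 = 20
v = 0.8 mL / 20 = 0.0400 mL

0.0400 mL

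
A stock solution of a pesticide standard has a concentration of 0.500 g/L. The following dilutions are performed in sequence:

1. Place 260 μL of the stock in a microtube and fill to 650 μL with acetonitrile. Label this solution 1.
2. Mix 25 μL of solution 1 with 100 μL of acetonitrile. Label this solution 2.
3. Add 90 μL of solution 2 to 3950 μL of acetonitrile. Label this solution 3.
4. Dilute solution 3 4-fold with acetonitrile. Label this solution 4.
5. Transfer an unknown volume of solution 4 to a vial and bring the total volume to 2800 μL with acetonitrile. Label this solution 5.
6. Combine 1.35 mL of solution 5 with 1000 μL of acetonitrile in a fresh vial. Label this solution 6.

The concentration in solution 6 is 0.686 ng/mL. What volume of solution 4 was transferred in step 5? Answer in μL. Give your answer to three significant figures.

Step 1: 260 μL brought to 650 μL → factor 650/260 = 2.5
Step 2: 25 μL + 100 μL = 125 μL total → factor 125/25 = 5
Step 3: 90 μL + 3950 μL = 4040 μL total → factor 4040/90 = 44.889
Step 4: 4-fold → factor 4
Step 5: v brought to 2800 μL → factor = 2800 μL/v
Step 6: 1.35 mL + 1000 μL = 2.35 mL total → factor 2.35/1.35 = 1.7407
Product of known-step factors = 3907
Overall factor = 0.500 g/L / (0.686 ng/mL) = 7.2886 × 10^5
Step-5 factor = 7.2886 × 10^5 / 3907 = 186.55
v = 2800 μL / 186.55 = 15.0 μL

15.0 μL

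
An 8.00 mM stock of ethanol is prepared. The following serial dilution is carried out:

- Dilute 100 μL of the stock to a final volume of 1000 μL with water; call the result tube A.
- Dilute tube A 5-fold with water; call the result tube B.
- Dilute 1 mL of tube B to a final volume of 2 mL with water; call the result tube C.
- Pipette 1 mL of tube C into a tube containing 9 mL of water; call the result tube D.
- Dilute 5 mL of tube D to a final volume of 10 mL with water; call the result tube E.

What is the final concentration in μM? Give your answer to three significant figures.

4.00 μM

Step 1: 100 μL brought to 1000 μL → factor 1000/100 = 10
Step 2: 5-fold → factor 5
Step 3: 1 mL brought to 2 mL → factor 2/1 = 2
Step 4: 1 mL + 9 mL = 10 mL total → factor 10/1 = 10
Step 5: 5 mL brought to 10 mL → factor 10/5 = 2
Overall dilution factor = 10 × 5 × 2 × 10 × 2 = 2000
Final = 8.00 mM / 2000 = 0.004000 mM = 4.00 μM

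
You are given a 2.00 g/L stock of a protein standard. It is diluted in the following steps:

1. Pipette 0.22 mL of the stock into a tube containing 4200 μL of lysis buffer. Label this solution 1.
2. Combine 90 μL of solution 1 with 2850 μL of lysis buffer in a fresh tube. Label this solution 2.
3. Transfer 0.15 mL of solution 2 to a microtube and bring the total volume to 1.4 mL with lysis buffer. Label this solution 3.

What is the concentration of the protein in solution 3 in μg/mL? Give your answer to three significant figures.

Step 1: 0.22 mL + 4200 μL = 4.42 mL total → factor 4.42/0.22 = 20.091
Step 2: 90 μL + 2850 μL = 2940 μL total → factor 2940/90 = 32.667
Step 3: 0.15 mL brought to 1.4 mL → factor 1.4/0.15 = 9.3333
Overall dilution factor = 20.091 × 32.667 × 9.3333 = 6125.5
Final = 2.00 g/L / 6125.5 = 0.0003265 g/L = 0.327 μg/mL

0.327 μg/mL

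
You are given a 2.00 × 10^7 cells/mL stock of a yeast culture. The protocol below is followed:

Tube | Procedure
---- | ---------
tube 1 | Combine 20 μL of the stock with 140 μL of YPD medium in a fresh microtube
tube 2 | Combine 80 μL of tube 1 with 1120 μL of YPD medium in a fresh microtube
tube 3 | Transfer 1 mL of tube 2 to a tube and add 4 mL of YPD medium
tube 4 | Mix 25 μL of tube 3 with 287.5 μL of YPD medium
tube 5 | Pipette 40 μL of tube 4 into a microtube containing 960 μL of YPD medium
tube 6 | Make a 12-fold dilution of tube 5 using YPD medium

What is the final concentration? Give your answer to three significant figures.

8.89 cells/mL

Step 1: 20 μL + 140 μL = 160 μL total → factor 160/20 = 8
Step 2: 80 μL + 1120 μL = 1200 μL total → factor 1200/80 = 15
Step 3: 1 mL + 4 mL = 5 mL total → factor 5/1 = 5
Step 4: 25 μL + 287.5 μL = 312.5 μL total → factor 312.5/25 = 12.5
Step 5: 40 μL + 960 μL = 1000 μL total → factor 1000/40 = 25
Step 6: 12-fold → factor 12
Overall dilution factor = 8 × 15 × 5 × 12.5 × 25 × 12 = 2.25 × 10^6
Final = 2.00 × 10^7 cells/mL / 2.25 × 10^6 = 8.89 cells/mL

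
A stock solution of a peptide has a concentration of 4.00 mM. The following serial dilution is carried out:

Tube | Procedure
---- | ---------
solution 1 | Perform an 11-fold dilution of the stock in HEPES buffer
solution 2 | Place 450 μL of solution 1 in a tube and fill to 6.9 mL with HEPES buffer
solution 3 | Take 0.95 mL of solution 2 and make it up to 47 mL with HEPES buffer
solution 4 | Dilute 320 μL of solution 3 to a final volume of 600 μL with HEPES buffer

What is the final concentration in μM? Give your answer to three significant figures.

Step 1: 11-fold → factor 11
Step 2: 450 μL brought to 6.9 mL → factor 6900/450 = 15.333
Step 3: 0.95 mL brought to 47 mL → factor 47/0.95 = 49.474
Step 4: 320 μL brought to 600 μL → factor 600/320 = 1.875
Overall dilution factor = 11 × 15.333 × 49.474 × 1.875 = 15646
Final = 4.00 mM / 15646 = 0.0002557 mM = 0.256 μM

0.256 μM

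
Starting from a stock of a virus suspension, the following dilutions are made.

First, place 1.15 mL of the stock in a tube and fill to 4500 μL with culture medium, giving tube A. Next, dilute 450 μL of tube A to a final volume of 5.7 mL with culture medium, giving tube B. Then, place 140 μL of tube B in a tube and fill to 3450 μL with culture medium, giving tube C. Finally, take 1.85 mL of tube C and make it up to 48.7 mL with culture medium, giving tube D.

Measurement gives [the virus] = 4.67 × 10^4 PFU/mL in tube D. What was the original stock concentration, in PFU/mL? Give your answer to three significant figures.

Step 1: 1.15 mL brought to 4500 μL → factor 4.5/1.15 = 3.913
Step 2: 450 μL brought to 5.7 mL → factor 5700/450 = 12.667
Step 3: 140 μL brought to 3450 μL → factor 3450/140 = 24.643
Step 4: 1.85 mL brought to 48.7 mL → factor 48.7/1.85 = 26.324
Overall dilution factor = 3.913 × 12.667 × 24.643 × 26.324 = 32153
Stock = 4.67 × 10^4 PFU/mL × 32153 = 1.50 × 10^9 PFU/mL

1.50 × 10^9 PFU/mL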